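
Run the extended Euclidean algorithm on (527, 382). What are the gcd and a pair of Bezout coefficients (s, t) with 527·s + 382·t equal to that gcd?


Euclidean algorithm on (527, 382) — divide until remainder is 0:
  527 = 1 · 382 + 145
  382 = 2 · 145 + 92
  145 = 1 · 92 + 53
  92 = 1 · 53 + 39
  53 = 1 · 39 + 14
  39 = 2 · 14 + 11
  14 = 1 · 11 + 3
  11 = 3 · 3 + 2
  3 = 1 · 2 + 1
  2 = 2 · 1 + 0
gcd(527, 382) = 1.
Track Bezout coefficients alongside the remainders: start with r₀ = 527 = a·1 + b·0 (s = 1, t = 0) and r₁ = 382 = a·0 + b·1 (s = 0, t = 1); each new remainder r_{k+1} = r_{k-1} − q_k·r_k inherits s_{k+1} = s_{k-1} − q_k·s_k, t_{k+1} = t_{k-1} − q_k·t_k, so r_k = a·s_k + b·t_k at every step:
  q = 1: r = 145, s = 1 − 1·0 = 1, t = 0 − 1·1 = -1  (check: 527·1 + 382·(-1) = 145)
  q = 2: r = 92, s = 0 − 2·1 = -2, t = 1 − 2·(-1) = 3  (check: 527·(-2) + 382·3 = 92)
  q = 1: r = 53, s = 1 − 1·(-2) = 3, t = -1 − 1·3 = -4  (check: 527·3 + 382·(-4) = 53)
  q = 1: r = 39, s = -2 − 1·3 = -5, t = 3 − 1·(-4) = 7  (check: 527·(-5) + 382·7 = 39)
  q = 1: r = 14, s = 3 − 1·(-5) = 8, t = -4 − 1·7 = -11  (check: 527·8 + 382·(-11) = 14)
  q = 2: r = 11, s = -5 − 2·8 = -21, t = 7 − 2·(-11) = 29  (check: 527·(-21) + 382·29 = 11)
  q = 1: r = 3, s = 8 − 1·(-21) = 29, t = -11 − 1·29 = -40  (check: 527·29 + 382·(-40) = 3)
  q = 3: r = 2, s = -21 − 3·29 = -108, t = 29 − 3·(-40) = 149  (check: 527·(-108) + 382·149 = 2)
  q = 1: r = 1, s = 29 − 1·(-108) = 137, t = -40 − 1·149 = -189  (check: 527·137 + 382·(-189) = 1)
The row with r = 1 (the gcd) gives the Bezout coefficients s = 137, t = -189.
Result: 527 · (137) + 382 · (-189) = 1.

gcd(527, 382) = 1; s = 137, t = -189 (check: 527·137 + 382·(-189) = 1).


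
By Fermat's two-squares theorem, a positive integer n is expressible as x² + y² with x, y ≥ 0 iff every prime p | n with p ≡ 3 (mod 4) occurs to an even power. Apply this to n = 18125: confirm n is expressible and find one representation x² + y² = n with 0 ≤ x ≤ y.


Step 1: Factor n = 18125 = 5^4 · 29.
Step 2: Check the mod-4 condition on each prime factor: 5 ≡ 1 (mod 4), exponent 4; 29 ≡ 1 (mod 4), exponent 1.
All primes ≡ 3 (mod 4) appear to even exponent (or don't appear), so by the two-squares theorem n IS expressible as a sum of two squares.
Step 3: Build a representation. Group n = k² · m with k = 5 and m = 5 · 5 · 29 = 725 (a product of primes ≡ 1 (mod 4)); a representation of m scales to one of n via (k·x)² + (k·y)² = k²(x² + y²). Each prime p ≡ 1 (mod 4) is itself a sum of two squares; find a² by testing p − a² for a perfect square:
  5: 5 − 1² = 4 = 2² ⇒ 5 = 1² + 2².
  29: 29 − 1² = 28, 29 − 2² = 25 = 5² ⇒ 29 = 2² + 5².
  Combine using the Brahmagupta–Fibonacci identity (a² + b²)(c² + d²) = (ac − bd)² + (ad + bc)² = (ac + bd)² + (ad − bc)²:
  5 · 5 = 25: from (1² + 2²)(1² + 2²), take (1·1 − 2·2, 1·2 + 2·1) = (1 − 4, 2 + 2) = (-3, 4); dropping signs (only squares matter) gives (3, 4); check 3² + 4² = 9 + 16 = 25 ✓.
  25 · 29 = 725: from (3² + 4²)(2² + 5²), take (3·2 − 4·5, 3·5 + 4·2) = (6 − 20, 15 + 8) = (-14, 23); dropping signs (only squares matter) gives (14, 23); check 14² + 23² = 196 + 529 = 725 ✓.
  Scale by k = 5: (5·14, 5·23) = (70, 115).
Step 4: Order so x ≤ y and verify: 70² + 115² = 4900 + 13225 = 18125 = n. ✓

n = 18125 = 70² + 115² (one valid representation with x ≤ y).


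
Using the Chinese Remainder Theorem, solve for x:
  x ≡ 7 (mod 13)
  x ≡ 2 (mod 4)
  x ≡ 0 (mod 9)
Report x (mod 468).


Moduli 13, 4, 9 are pairwise coprime; by CRT there is a unique solution modulo M = 13 · 4 · 9 = 468.
Solve pairwise, accumulating the modulus:
  Start with x ≡ 7 (mod 13).
  Combine with x ≡ 2 (mod 4): since gcd(13, 4) = 1, we get a unique residue mod 52.
    Write x = 7 + 13·t and substitute into x ≡ 2 (mod 4): 13·t ≡ 2 − 7 = -5 (mod 4).
    Reduce coefficients mod 4: 1·t ≡ 3 (mod 4).
    So t ≡ 3 (mod 4).
    Then x = 7 + 13·3 = 46, valid modulo lcm(13, 4) = 52: x ≡ 46 (mod 52).
  Combine with x ≡ 0 (mod 9): since gcd(52, 9) = 1, we get a unique residue mod 468.
    Write x = 46 + 52·t and substitute into x ≡ 0 (mod 9): 52·t ≡ 0 − 46 = -46 (mod 9).
    Reduce coefficients mod 9: 7·t ≡ 8 (mod 9).
    The inverse of 7 mod 9 is 4 (since 7·4 = 28 = 3·9 + 1), so t ≡ 4·8 = 32 ≡ 5 (mod 9).
    Then x = 46 + 52·5 = 306, valid modulo lcm(52, 9) = 468: x ≡ 306 (mod 468).
Verify: 306 mod 13 = 7 ✓, 306 mod 4 = 2 ✓, 306 mod 9 = 0 ✓.

x ≡ 306 (mod 468).


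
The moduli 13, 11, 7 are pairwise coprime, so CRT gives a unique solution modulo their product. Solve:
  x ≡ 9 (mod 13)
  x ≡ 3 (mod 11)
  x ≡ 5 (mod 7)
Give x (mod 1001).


Moduli 13, 11, 7 are pairwise coprime; by CRT there is a unique solution modulo M = 13 · 11 · 7 = 1001.
Solve pairwise, accumulating the modulus:
  Start with x ≡ 9 (mod 13).
  Combine with x ≡ 3 (mod 11): since gcd(13, 11) = 1, we get a unique residue mod 143.
    Write x = 9 + 13·t and substitute into x ≡ 3 (mod 11): 13·t ≡ 3 − 9 = -6 (mod 11).
    Reduce coefficients mod 11: 2·t ≡ 5 (mod 11).
    The inverse of 2 mod 11 is 6 (since 2·6 = 12 = 1·11 + 1), so t ≡ 6·5 = 30 ≡ 8 (mod 11).
    Then x = 9 + 13·8 = 113, valid modulo lcm(13, 11) = 143: x ≡ 113 (mod 143).
  Combine with x ≡ 5 (mod 7): since gcd(143, 7) = 1, we get a unique residue mod 1001.
    Write x = 113 + 143·t and substitute into x ≡ 5 (mod 7): 143·t ≡ 5 − 113 = -108 (mod 7).
    Reduce coefficients mod 7: 3·t ≡ 4 (mod 7).
    The inverse of 3 mod 7 is 5 (since 3·5 = 15 = 2·7 + 1), so t ≡ 5·4 = 20 ≡ 6 (mod 7).
    Then x = 113 + 143·6 = 971, valid modulo lcm(143, 7) = 1001: x ≡ 971 (mod 1001).
Verify: 971 mod 13 = 9 ✓, 971 mod 11 = 3 ✓, 971 mod 7 = 5 ✓.

x ≡ 971 (mod 1001).


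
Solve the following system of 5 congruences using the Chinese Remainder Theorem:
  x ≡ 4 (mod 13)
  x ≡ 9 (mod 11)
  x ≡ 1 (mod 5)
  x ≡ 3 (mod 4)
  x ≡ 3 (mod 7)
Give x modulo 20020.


Product of moduli M = 13 · 11 · 5 · 4 · 7 = 20020.
Merge one congruence at a time:
  Start: x ≡ 4 (mod 13).
  Combine with x ≡ 9 (mod 11); new modulus lcm = 143.
    Write x = 4 + 13·t and substitute into x ≡ 9 (mod 11): 13·t ≡ 9 − 4 = 5 (mod 11).
    Reduce coefficients mod 11: 2·t ≡ 5 (mod 11).
    The inverse of 2 mod 11 is 6 (since 2·6 = 12 = 1·11 + 1), so t ≡ 6·5 = 30 ≡ 8 (mod 11).
    Then x = 4 + 13·8 = 108, valid modulo lcm(13, 11) = 143: x ≡ 108 (mod 143).
  Combine with x ≡ 1 (mod 5); new modulus lcm = 715.
    Write x = 108 + 143·t and substitute into x ≡ 1 (mod 5): 143·t ≡ 1 − 108 = -107 (mod 5).
    Reduce coefficients mod 5: 3·t ≡ 3 (mod 5).
    The inverse of 3 mod 5 is 2 (since 3·2 = 6 = 1·5 + 1), so t ≡ 2·3 = 6 ≡ 1 (mod 5).
    Then x = 108 + 143·1 = 251, valid modulo lcm(143, 5) = 715: x ≡ 251 (mod 715).
  Combine with x ≡ 3 (mod 4); new modulus lcm = 2860.
    Write x = 251 + 715·t and substitute into x ≡ 3 (mod 4): 715·t ≡ 3 − 251 = -248 (mod 4).
    Reduce coefficients mod 4: 3·t ≡ 0 (mod 4).
    The inverse of 3 mod 4 is 3 (since 3·3 = 9 = 2·4 + 1), so t ≡ 3·0 = 0 ≡ 0 (mod 4).
    Then x = 251 + 715·0 = 251, valid modulo lcm(715, 4) = 2860: x ≡ 251 (mod 2860).
  Combine with x ≡ 3 (mod 7); new modulus lcm = 20020.
    Write x = 251 + 2860·t and substitute into x ≡ 3 (mod 7): 2860·t ≡ 3 − 251 = -248 (mod 7).
    Reduce coefficients mod 7: 4·t ≡ 4 (mod 7).
    The inverse of 4 mod 7 is 2 (since 4·2 = 8 = 1·7 + 1), so t ≡ 2·4 = 8 ≡ 1 (mod 7).
    Then x = 251 + 2860·1 = 3111, valid modulo lcm(2860, 7) = 20020: x ≡ 3111 (mod 20020).
Verify against each original: 3111 mod 13 = 4, 3111 mod 11 = 9, 3111 mod 5 = 1, 3111 mod 4 = 3, 3111 mod 7 = 3.

x ≡ 3111 (mod 20020).


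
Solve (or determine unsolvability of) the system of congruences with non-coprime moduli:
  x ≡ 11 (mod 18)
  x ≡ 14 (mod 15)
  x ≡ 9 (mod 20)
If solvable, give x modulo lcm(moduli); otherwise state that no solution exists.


Moduli 18, 15, 20 are not pairwise coprime, so CRT works modulo lcm(m_i) when all pairwise compatibility conditions hold.
Pairwise compatibility: gcd(m_i, m_j) must divide a_i - a_j for every pair.
Merge one congruence at a time:
  Start: x ≡ 11 (mod 18).
  Combine with x ≡ 14 (mod 15): gcd(18, 15) = 3; 14 - 11 = 3, which IS divisible by 3, so compatible.
    Write x = 11 + 18·t and substitute into x ≡ 14 (mod 15): 18·t ≡ 14 − 11 = 3 (mod 15).
    Divide the congruence (and modulus) by g = 3: 6·t ≡ 1 (mod 5).
    Reduce coefficients mod 5: 1·t ≡ 1 (mod 5).
    So t ≡ 1 (mod 5).
    Then x = 11 + 18·1 = 29, valid modulo lcm(18, 15) = 90: x ≡ 29 (mod 90).
  Combine with x ≡ 9 (mod 20): gcd(90, 20) = 10; 9 - 29 = -20, which IS divisible by 10, so compatible.
    Write x = 29 + 90·t and substitute into x ≡ 9 (mod 20): 90·t ≡ 9 − 29 = -20 (mod 20).
    Divide the congruence (and modulus) by g = 10: 9·t ≡ -2 (mod 2).
    Reduce coefficients mod 2: 1·t ≡ 0 (mod 2).
    So t ≡ 0 (mod 2).
    Then x = 29 + 90·0 = 29, valid modulo lcm(90, 20) = 180: x ≡ 29 (mod 180).
Verify: 29 mod 18 = 11, 29 mod 15 = 14, 29 mod 20 = 9.

x ≡ 29 (mod 180).


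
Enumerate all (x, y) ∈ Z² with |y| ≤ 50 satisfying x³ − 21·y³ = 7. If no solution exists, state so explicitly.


The equation is x³ - 21y³ = 7. For fixed y, x³ = 21·y³ + 7, so a solution requires the RHS to be a perfect cube.
Strategy: iterate y from -50 to 50, compute RHS = 21·y³ + 7, and check whether it is a (positive or negative) perfect cube.
Check small values of y:
  y = 0: RHS = 7 is not a perfect cube.
  y = 1: RHS = 28 is not a perfect cube.
  y = -1: RHS = -14 is not a perfect cube.
  y = 2: RHS = 175 is not a perfect cube.
  y = -2: RHS = -161 is not a perfect cube.
  y = 3: RHS = 574 is not a perfect cube.
  y = -3: RHS = -560 is not a perfect cube.
Continuing the search up to |y| = 50 finds no solutions either.
No (x, y) in the scanned range satisfies the equation.

No integer solutions with |y| ≤ 50.


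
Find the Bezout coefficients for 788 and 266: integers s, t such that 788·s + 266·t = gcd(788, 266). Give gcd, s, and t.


Euclidean algorithm on (788, 266) — divide until remainder is 0:
  788 = 2 · 266 + 256
  266 = 1 · 256 + 10
  256 = 25 · 10 + 6
  10 = 1 · 6 + 4
  6 = 1 · 4 + 2
  4 = 2 · 2 + 0
gcd(788, 266) = 2.
Track Bezout coefficients alongside the remainders: start with r₀ = 788 = a·1 + b·0 (s = 1, t = 0) and r₁ = 266 = a·0 + b·1 (s = 0, t = 1); each new remainder r_{k+1} = r_{k-1} − q_k·r_k inherits s_{k+1} = s_{k-1} − q_k·s_k, t_{k+1} = t_{k-1} − q_k·t_k, so r_k = a·s_k + b·t_k at every step:
  q = 2: r = 256, s = 1 − 2·0 = 1, t = 0 − 2·1 = -2  (check: 788·1 + 266·(-2) = 256)
  q = 1: r = 10, s = 0 − 1·1 = -1, t = 1 − 1·(-2) = 3  (check: 788·(-1) + 266·3 = 10)
  q = 25: r = 6, s = 1 − 25·(-1) = 26, t = -2 − 25·3 = -77  (check: 788·26 + 266·(-77) = 6)
  q = 1: r = 4, s = -1 − 1·26 = -27, t = 3 − 1·(-77) = 80  (check: 788·(-27) + 266·80 = 4)
  q = 1: r = 2, s = 26 − 1·(-27) = 53, t = -77 − 1·80 = -157  (check: 788·53 + 266·(-157) = 2)
The row with r = 2 (the gcd) gives the Bezout coefficients s = 53, t = -157.
Result: 788 · (53) + 266 · (-157) = 2.

gcd(788, 266) = 2; s = 53, t = -157 (check: 788·53 + 266·(-157) = 2).


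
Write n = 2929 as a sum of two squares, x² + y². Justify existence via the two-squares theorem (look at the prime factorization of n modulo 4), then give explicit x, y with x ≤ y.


Step 1: Factor n = 2929 = 29 · 101.
Step 2: Check the mod-4 condition on each prime factor: 29 ≡ 1 (mod 4), exponent 1; 101 ≡ 1 (mod 4), exponent 1.
All primes ≡ 3 (mod 4) appear to even exponent (or don't appear), so by the two-squares theorem n IS expressible as a sum of two squares.
Step 3: Build a representation. Here n = 29 · 101 is a product of primes ≡ 1 (mod 4). Each prime p ≡ 1 (mod 4) is itself a sum of two squares; find a² by testing p − a² for a perfect square:
  29: 29 − 1² = 28, 29 − 2² = 25 = 5² ⇒ 29 = 2² + 5².
  101: 101 − 1² = 100 = 10² ⇒ 101 = 1² + 10².
  Combine using the Brahmagupta–Fibonacci identity (a² + b²)(c² + d²) = (ac − bd)² + (ad + bc)² = (ac + bd)² + (ad − bc)²:
  29 · 101 = 2929: from (2² + 5²)(1² + 10²), take (2·1 − 5·10, 2·10 + 5·1) = (2 − 50, 20 + 5) = (-48, 25); dropping signs (only squares matter) gives (48, 25); check 48² + 25² = 2304 + 625 = 2929 ✓.
Step 4: Order so x ≤ y and verify: 25² + 48² = 625 + 2304 = 2929 = n. ✓

n = 2929 = 25² + 48² (one valid representation with x ≤ y).


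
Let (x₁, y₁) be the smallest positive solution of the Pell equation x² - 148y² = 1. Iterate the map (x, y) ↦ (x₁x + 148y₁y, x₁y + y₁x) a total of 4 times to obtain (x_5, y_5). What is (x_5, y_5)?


Step 1: Find the fundamental solution (x₁, y₁) of x² - 148y² = 1.
  Expand √148 as a continued fraction. a₀ = ⌊√148⌋ = 12; iterate m_{k+1} = d_k·a_k − m_k, d_{k+1} = (148 − m_{k+1}²)/d_k, a_{k+1} = ⌊(a₀ + m_{k+1})/d_{k+1}⌋ (starting m₀ = 0, d₀ = 1), with convergents p_k = a_k·p_{k-1} + p_{k-2}, q_k = a_k·q_{k-1} + q_{k-2} (p₋₁ = 1, q₋₁ = 0):
  k = 0: a₀ = 12; p₀/q₀ = 12/1; p₀² − 148·q₀² = 144 − 148 = -4.
  k = 1: m = 12, d = 4, a = ⌊(12 + 12)/4⌋ = 6; p/q = (6·12 + 1)/(6·1 + 0) = 73/6; p² − 148·q² = 5329 − 5328 = 1.
  The first convergent with p² − 148·q² = 1 gives the fundamental solution (x₁, y₁) = (73, 6).
Step 2: Apply the recurrence (x_{n+1}, y_{n+1}) = (x₁x_n + 148y₁y_n, x₁y_n + y₁x_n) repeatedly.
  From (x_1, y_1) = (73, 6): x_2 = 73·73 + 148·6·6 = 10657; y_2 = 73·6 + 6·73 = 876.
  From (x_2, y_2) = (10657, 876): x_3 = 73·10657 + 148·6·876 = 1555849; y_3 = 73·876 + 6·10657 = 127890.
  From (x_3, y_3) = (1555849, 127890): x_4 = 73·1555849 + 148·6·127890 = 227143297; y_4 = 73·127890 + 6·1555849 = 18671064.
  From (x_4, y_4) = (227143297, 18671064): x_5 = 73·227143297 + 148·6·18671064 = 33161365513; y_5 = 73·18671064 + 6·227143297 = 2725847454.
Step 3: Verify x_5² - 148·y_5² = 1099676162686785753169 - 1099676162686785753168 = 1 (should be 1). ✓

(x_1, y_1) = (73, 6); (x_5, y_5) = (33161365513, 2725847454).


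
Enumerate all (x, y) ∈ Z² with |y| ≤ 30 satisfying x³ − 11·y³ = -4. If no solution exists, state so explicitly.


The equation is x³ - 11y³ = -4. For fixed y, x³ = 11·y³ − 4, so a solution requires the RHS to be a perfect cube.
Strategy: iterate y from -30 to 30, compute RHS = 11·y³ − 4, and check whether it is a (positive or negative) perfect cube.
Check small values of y:
  y = 0: RHS = -4 is not a perfect cube.
  y = 1: RHS = 7 is not a perfect cube.
  y = -1: RHS = -15 is not a perfect cube.
  y = 2: RHS = 84 is not a perfect cube.
  y = -2: RHS = -92 is not a perfect cube.
  y = 3: RHS = 293 is not a perfect cube.
  y = -3: RHS = -301 is not a perfect cube.
Continuing the search up to |y| = 30 finds no solutions either.
No (x, y) in the scanned range satisfies the equation.

No integer solutions with |y| ≤ 30.


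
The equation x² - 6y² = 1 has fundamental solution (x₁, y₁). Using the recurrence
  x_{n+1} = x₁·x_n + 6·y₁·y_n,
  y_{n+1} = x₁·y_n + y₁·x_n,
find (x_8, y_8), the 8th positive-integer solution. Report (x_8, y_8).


Step 1: Find the fundamental solution (x₁, y₁) of x² - 6y² = 1.
  Expand √6 as a continued fraction. a₀ = ⌊√6⌋ = 2; iterate m_{k+1} = d_k·a_k − m_k, d_{k+1} = (6 − m_{k+1}²)/d_k, a_{k+1} = ⌊(a₀ + m_{k+1})/d_{k+1}⌋ (starting m₀ = 0, d₀ = 1), with convergents p_k = a_k·p_{k-1} + p_{k-2}, q_k = a_k·q_{k-1} + q_{k-2} (p₋₁ = 1, q₋₁ = 0):
  k = 0: a₀ = 2; p₀/q₀ = 2/1; p₀² − 6·q₀² = 4 − 6 = -2.
  k = 1: m = 2, d = 2, a = ⌊(2 + 2)/2⌋ = 2; p/q = (2·2 + 1)/(2·1 + 0) = 5/2; p² − 6·q² = 25 − 24 = 1.
  The first convergent with p² − 6·q² = 1 gives the fundamental solution (x₁, y₁) = (5, 2).
Step 2: Apply the recurrence (x_{n+1}, y_{n+1}) = (x₁x_n + 6y₁y_n, x₁y_n + y₁x_n) repeatedly.
  From (x_1, y_1) = (5, 2): x_2 = 5·5 + 6·2·2 = 49; y_2 = 5·2 + 2·5 = 20.
  From (x_2, y_2) = (49, 20): x_3 = 5·49 + 6·2·20 = 485; y_3 = 5·20 + 2·49 = 198.
  From (x_3, y_3) = (485, 198): x_4 = 5·485 + 6·2·198 = 4801; y_4 = 5·198 + 2·485 = 1960.
  From (x_4, y_4) = (4801, 1960): x_5 = 5·4801 + 6·2·1960 = 47525; y_5 = 5·1960 + 2·4801 = 19402.
  From (x_5, y_5) = (47525, 19402): x_6 = 5·47525 + 6·2·19402 = 470449; y_6 = 5·19402 + 2·47525 = 192060.
  From (x_6, y_6) = (470449, 192060): x_7 = 5·470449 + 6·2·192060 = 4656965; y_7 = 5·192060 + 2·470449 = 1901198.
  From (x_7, y_7) = (4656965, 1901198): x_8 = 5·4656965 + 6·2·1901198 = 46099201; y_8 = 5·1901198 + 2·4656965 = 18819920.
Step 3: Verify x_8² - 6·y_8² = 2125136332838401 - 2125136332838400 = 1 (should be 1). ✓

(x_1, y_1) = (5, 2); (x_8, y_8) = (46099201, 18819920).


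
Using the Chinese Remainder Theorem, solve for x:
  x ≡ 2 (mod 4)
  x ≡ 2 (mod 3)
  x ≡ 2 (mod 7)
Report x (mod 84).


Moduli 4, 3, 7 are pairwise coprime; by CRT there is a unique solution modulo M = 4 · 3 · 7 = 84.
Solve pairwise, accumulating the modulus:
  Start with x ≡ 2 (mod 4).
  Combine with x ≡ 2 (mod 3): since gcd(4, 3) = 1, we get a unique residue mod 12.
    Write x = 2 + 4·t and substitute into x ≡ 2 (mod 3): 4·t ≡ 2 − 2 = 0 (mod 3).
    Reduce coefficients mod 3: 1·t ≡ 0 (mod 3).
    So t ≡ 0 (mod 3).
    Then x = 2 + 4·0 = 2, valid modulo lcm(4, 3) = 12: x ≡ 2 (mod 12).
  Combine with x ≡ 2 (mod 7): since gcd(12, 7) = 1, we get a unique residue mod 84.
    Write x = 2 + 12·t and substitute into x ≡ 2 (mod 7): 12·t ≡ 2 − 2 = 0 (mod 7).
    Reduce coefficients mod 7: 5·t ≡ 0 (mod 7).
    The inverse of 5 mod 7 is 3 (since 5·3 = 15 = 2·7 + 1), so t ≡ 3·0 = 0 ≡ 0 (mod 7).
    Then x = 2 + 12·0 = 2, valid modulo lcm(12, 7) = 84: x ≡ 2 (mod 84).
Verify: 2 mod 4 = 2 ✓, 2 mod 3 = 2 ✓, 2 mod 7 = 2 ✓.

x ≡ 2 (mod 84).


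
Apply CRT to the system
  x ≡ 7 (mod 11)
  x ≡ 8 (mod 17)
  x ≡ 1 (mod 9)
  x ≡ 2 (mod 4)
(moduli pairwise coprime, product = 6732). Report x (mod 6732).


Product of moduli M = 11 · 17 · 9 · 4 = 6732.
Merge one congruence at a time:
  Start: x ≡ 7 (mod 11).
  Combine with x ≡ 8 (mod 17); new modulus lcm = 187.
    Write x = 7 + 11·t and substitute into x ≡ 8 (mod 17): 11·t ≡ 8 − 7 = 1 (mod 17).
    The inverse of 11 mod 17 is 14 (since 11·14 = 154 = 9·17 + 1), so t ≡ 14·1 = 14 ≡ 14 (mod 17).
    Then x = 7 + 11·14 = 161, valid modulo lcm(11, 17) = 187: x ≡ 161 (mod 187).
  Combine with x ≡ 1 (mod 9); new modulus lcm = 1683.
    Write x = 161 + 187·t and substitute into x ≡ 1 (mod 9): 187·t ≡ 1 − 161 = -160 (mod 9).
    Reduce coefficients mod 9: 7·t ≡ 2 (mod 9).
    The inverse of 7 mod 9 is 4 (since 7·4 = 28 = 3·9 + 1), so t ≡ 4·2 = 8 ≡ 8 (mod 9).
    Then x = 161 + 187·8 = 1657, valid modulo lcm(187, 9) = 1683: x ≡ 1657 (mod 1683).
  Combine with x ≡ 2 (mod 4); new modulus lcm = 6732.
    Write x = 1657 + 1683·t and substitute into x ≡ 2 (mod 4): 1683·t ≡ 2 − 1657 = -1655 (mod 4).
    Reduce coefficients mod 4: 3·t ≡ 1 (mod 4).
    The inverse of 3 mod 4 is 3 (since 3·3 = 9 = 2·4 + 1), so t ≡ 3·1 = 3 ≡ 3 (mod 4).
    Then x = 1657 + 1683·3 = 6706, valid modulo lcm(1683, 4) = 6732: x ≡ 6706 (mod 6732).
Verify against each original: 6706 mod 11 = 7, 6706 mod 17 = 8, 6706 mod 9 = 1, 6706 mod 4 = 2.

x ≡ 6706 (mod 6732).


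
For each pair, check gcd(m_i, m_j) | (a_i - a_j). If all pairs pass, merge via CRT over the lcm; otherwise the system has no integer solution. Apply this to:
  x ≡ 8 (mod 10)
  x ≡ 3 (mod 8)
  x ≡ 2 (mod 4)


Moduli 10, 8, 4 are not pairwise coprime, so CRT works modulo lcm(m_i) when all pairwise compatibility conditions hold.
Pairwise compatibility: gcd(m_i, m_j) must divide a_i - a_j for every pair.
Merge one congruence at a time:
  Start: x ≡ 8 (mod 10).
  Combine with x ≡ 3 (mod 8): gcd(10, 8) = 2, and 3 - 8 = -5 is NOT divisible by 2.
    ⇒ system is inconsistent (no integer solution).

No solution (the system is inconsistent).


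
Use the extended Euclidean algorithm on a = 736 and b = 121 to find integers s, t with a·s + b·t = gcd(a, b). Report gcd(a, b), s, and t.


Euclidean algorithm on (736, 121) — divide until remainder is 0:
  736 = 6 · 121 + 10
  121 = 12 · 10 + 1
  10 = 10 · 1 + 0
gcd(736, 121) = 1.
Track Bezout coefficients alongside the remainders: start with r₀ = 736 = a·1 + b·0 (s = 1, t = 0) and r₁ = 121 = a·0 + b·1 (s = 0, t = 1); each new remainder r_{k+1} = r_{k-1} − q_k·r_k inherits s_{k+1} = s_{k-1} − q_k·s_k, t_{k+1} = t_{k-1} − q_k·t_k, so r_k = a·s_k + b·t_k at every step:
  q = 6: r = 10, s = 1 − 6·0 = 1, t = 0 − 6·1 = -6  (check: 736·1 + 121·(-6) = 10)
  q = 12: r = 1, s = 0 − 12·1 = -12, t = 1 − 12·(-6) = 73  (check: 736·(-12) + 121·73 = 1)
The row with r = 1 (the gcd) gives the Bezout coefficients s = -12, t = 73.
Result: 736 · (-12) + 121 · (73) = 1.

gcd(736, 121) = 1; s = -12, t = 73 (check: 736·(-12) + 121·73 = 1).


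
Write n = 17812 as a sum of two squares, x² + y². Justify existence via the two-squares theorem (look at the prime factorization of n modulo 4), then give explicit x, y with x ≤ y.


Step 1: Factor n = 17812 = 2^2 · 61 · 73.
Step 2: Check the mod-4 condition on each prime factor: 2 = 2 (special); 61 ≡ 1 (mod 4), exponent 1; 73 ≡ 1 (mod 4), exponent 1.
All primes ≡ 3 (mod 4) appear to even exponent (or don't appear), so by the two-squares theorem n IS expressible as a sum of two squares.
Step 3: Build a representation. Group n = k² · m with k = 2 and m = 61 · 73 = 4453 (a product of primes ≡ 1 (mod 4)); a representation of m scales to one of n via (k·x)² + (k·y)² = k²(x² + y²). Each prime p ≡ 1 (mod 4) is itself a sum of two squares; find a² by testing p − a² for a perfect square:
  61: 61 − 1² = 60, 61 − 2² = 57, 61 − 3² = 52, 61 − 4² = 45, 61 − 5² = 36 = 6² ⇒ 61 = 5² + 6².
  73: 73 − 1² = 72, 73 − 2² = 69, 73 − 3² = 64 = 8² ⇒ 73 = 3² + 8².
  Combine using the Brahmagupta–Fibonacci identity (a² + b²)(c² + d²) = (ac − bd)² + (ad + bc)² = (ac + bd)² + (ad − bc)²:
  61 · 73 = 4453: from (5² + 6²)(3² + 8²), take (5·3 − 6·8, 5·8 + 6·3) = (15 − 48, 40 + 18) = (-33, 58); dropping signs (only squares matter) gives (33, 58); check 33² + 58² = 1089 + 3364 = 4453 ✓.
  Scale by k = 2: (2·33, 2·58) = (66, 116).
Step 4: Order so x ≤ y and verify: 66² + 116² = 4356 + 13456 = 17812 = n. ✓

n = 17812 = 66² + 116² (one valid representation with x ≤ y).


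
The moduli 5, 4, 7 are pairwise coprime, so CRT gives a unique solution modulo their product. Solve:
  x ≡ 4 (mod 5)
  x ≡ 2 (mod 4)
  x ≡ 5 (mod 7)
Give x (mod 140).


Moduli 5, 4, 7 are pairwise coprime; by CRT there is a unique solution modulo M = 5 · 4 · 7 = 140.
Solve pairwise, accumulating the modulus:
  Start with x ≡ 4 (mod 5).
  Combine with x ≡ 2 (mod 4): since gcd(5, 4) = 1, we get a unique residue mod 20.
    Write x = 4 + 5·t and substitute into x ≡ 2 (mod 4): 5·t ≡ 2 − 4 = -2 (mod 4).
    Reduce coefficients mod 4: 1·t ≡ 2 (mod 4).
    So t ≡ 2 (mod 4).
    Then x = 4 + 5·2 = 14, valid modulo lcm(5, 4) = 20: x ≡ 14 (mod 20).
  Combine with x ≡ 5 (mod 7): since gcd(20, 7) = 1, we get a unique residue mod 140.
    Write x = 14 + 20·t and substitute into x ≡ 5 (mod 7): 20·t ≡ 5 − 14 = -9 (mod 7).
    Reduce coefficients mod 7: 6·t ≡ 5 (mod 7).
    The inverse of 6 mod 7 is 6 (since 6·6 = 36 = 5·7 + 1), so t ≡ 6·5 = 30 ≡ 2 (mod 7).
    Then x = 14 + 20·2 = 54, valid modulo lcm(20, 7) = 140: x ≡ 54 (mod 140).
Verify: 54 mod 5 = 4 ✓, 54 mod 4 = 2 ✓, 54 mod 7 = 5 ✓.

x ≡ 54 (mod 140).


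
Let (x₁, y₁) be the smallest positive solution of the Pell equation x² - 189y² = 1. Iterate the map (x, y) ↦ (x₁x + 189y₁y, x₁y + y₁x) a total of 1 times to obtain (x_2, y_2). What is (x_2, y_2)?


Step 1: Find the fundamental solution (x₁, y₁) of x² - 189y² = 1.
  Expand √189 as a continued fraction. a₀ = ⌊√189⌋ = 13; iterate m_{k+1} = d_k·a_k − m_k, d_{k+1} = (189 − m_{k+1}²)/d_k, a_{k+1} = ⌊(a₀ + m_{k+1})/d_{k+1}⌋ (starting m₀ = 0, d₀ = 1), with convergents p_k = a_k·p_{k-1} + p_{k-2}, q_k = a_k·q_{k-1} + q_{k-2} (p₋₁ = 1, q₋₁ = 0):
  k = 0: a₀ = 13; p₀/q₀ = 13/1; p₀² − 189·q₀² = 169 − 189 = -20.
  k = 1: m = 13, d = 20, a = ⌊(13 + 13)/20⌋ = 1; p/q = (1·13 + 1)/(1·1 + 0) = 14/1; p² − 189·q² = 196 − 189 = 7.
  k = 2: m = 7, d = 7, a = ⌊(13 + 7)/7⌋ = 2; p/q = (2·14 + 13)/(2·1 + 1) = 41/3; p² − 189·q² = 1681 − 1701 = -20.
  k = 3: m = 7, d = 20, a = ⌊(13 + 7)/20⌋ = 1; p/q = (1·41 + 14)/(1·3 + 1) = 55/4; p² − 189·q² = 3025 − 3024 = 1.
  The first convergent with p² − 189·q² = 1 gives the fundamental solution (x₁, y₁) = (55, 4).
Step 2: Apply the recurrence (x_{n+1}, y_{n+1}) = (x₁x_n + 189y₁y_n, x₁y_n + y₁x_n) repeatedly.
  From (x_1, y_1) = (55, 4): x_2 = 55·55 + 189·4·4 = 6049; y_2 = 55·4 + 4·55 = 440.
Step 3: Verify x_2² - 189·y_2² = 36590401 - 36590400 = 1 (should be 1). ✓

(x_1, y_1) = (55, 4); (x_2, y_2) = (6049, 440).


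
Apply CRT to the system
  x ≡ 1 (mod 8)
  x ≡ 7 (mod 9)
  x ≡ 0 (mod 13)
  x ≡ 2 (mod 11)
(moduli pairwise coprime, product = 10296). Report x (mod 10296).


Product of moduli M = 8 · 9 · 13 · 11 = 10296.
Merge one congruence at a time:
  Start: x ≡ 1 (mod 8).
  Combine with x ≡ 7 (mod 9); new modulus lcm = 72.
    Write x = 1 + 8·t and substitute into x ≡ 7 (mod 9): 8·t ≡ 7 − 1 = 6 (mod 9).
    The inverse of 8 mod 9 is 8 (since 8·8 = 64 = 7·9 + 1), so t ≡ 8·6 = 48 ≡ 3 (mod 9).
    Then x = 1 + 8·3 = 25, valid modulo lcm(8, 9) = 72: x ≡ 25 (mod 72).
  Combine with x ≡ 0 (mod 13); new modulus lcm = 936.
    Write x = 25 + 72·t and substitute into x ≡ 0 (mod 13): 72·t ≡ 0 − 25 = -25 (mod 13).
    Reduce coefficients mod 13: 7·t ≡ 1 (mod 13).
    The inverse of 7 mod 13 is 2 (since 7·2 = 14 = 1·13 + 1), so t ≡ 2·1 = 2 ≡ 2 (mod 13).
    Then x = 25 + 72·2 = 169, valid modulo lcm(72, 13) = 936: x ≡ 169 (mod 936).
  Combine with x ≡ 2 (mod 11); new modulus lcm = 10296.
    Write x = 169 + 936·t and substitute into x ≡ 2 (mod 11): 936·t ≡ 2 − 169 = -167 (mod 11).
    Reduce coefficients mod 11: 1·t ≡ 9 (mod 11).
    So t ≡ 9 (mod 11).
    Then x = 169 + 936·9 = 8593, valid modulo lcm(936, 11) = 10296: x ≡ 8593 (mod 10296).
Verify against each original: 8593 mod 8 = 1, 8593 mod 9 = 7, 8593 mod 13 = 0, 8593 mod 11 = 2.

x ≡ 8593 (mod 10296).


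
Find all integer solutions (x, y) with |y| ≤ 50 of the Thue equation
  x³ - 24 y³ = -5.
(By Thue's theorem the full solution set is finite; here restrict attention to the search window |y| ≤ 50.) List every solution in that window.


The equation is x³ - 24y³ = -5. For fixed y, x³ = 24·y³ − 5, so a solution requires the RHS to be a perfect cube.
Strategy: iterate y from -50 to 50, compute RHS = 24·y³ − 5, and check whether it is a (positive or negative) perfect cube.
Check small values of y:
  y = 0: RHS = -5 is not a perfect cube.
  y = 1: RHS = 19 is not a perfect cube.
  y = -1: RHS = -29 is not a perfect cube.
  y = 2: RHS = 187 is not a perfect cube.
  y = -2: RHS = -197 is not a perfect cube.
  y = 3: RHS = 643 is not a perfect cube.
  y = -3: RHS = -653 is not a perfect cube.
Continuing the search up to |y| = 50 finds no solutions either.
No (x, y) in the scanned range satisfies the equation.

No integer solutions with |y| ≤ 50.


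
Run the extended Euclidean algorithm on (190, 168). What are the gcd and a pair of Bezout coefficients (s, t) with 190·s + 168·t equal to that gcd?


Euclidean algorithm on (190, 168) — divide until remainder is 0:
  190 = 1 · 168 + 22
  168 = 7 · 22 + 14
  22 = 1 · 14 + 8
  14 = 1 · 8 + 6
  8 = 1 · 6 + 2
  6 = 3 · 2 + 0
gcd(190, 168) = 2.
Track Bezout coefficients alongside the remainders: start with r₀ = 190 = a·1 + b·0 (s = 1, t = 0) and r₁ = 168 = a·0 + b·1 (s = 0, t = 1); each new remainder r_{k+1} = r_{k-1} − q_k·r_k inherits s_{k+1} = s_{k-1} − q_k·s_k, t_{k+1} = t_{k-1} − q_k·t_k, so r_k = a·s_k + b·t_k at every step:
  q = 1: r = 22, s = 1 − 1·0 = 1, t = 0 − 1·1 = -1  (check: 190·1 + 168·(-1) = 22)
  q = 7: r = 14, s = 0 − 7·1 = -7, t = 1 − 7·(-1) = 8  (check: 190·(-7) + 168·8 = 14)
  q = 1: r = 8, s = 1 − 1·(-7) = 8, t = -1 − 1·8 = -9  (check: 190·8 + 168·(-9) = 8)
  q = 1: r = 6, s = -7 − 1·8 = -15, t = 8 − 1·(-9) = 17  (check: 190·(-15) + 168·17 = 6)
  q = 1: r = 2, s = 8 − 1·(-15) = 23, t = -9 − 1·17 = -26  (check: 190·23 + 168·(-26) = 2)
The row with r = 2 (the gcd) gives the Bezout coefficients s = 23, t = -26.
Result: 190 · (23) + 168 · (-26) = 2.

gcd(190, 168) = 2; s = 23, t = -26 (check: 190·23 + 168·(-26) = 2).


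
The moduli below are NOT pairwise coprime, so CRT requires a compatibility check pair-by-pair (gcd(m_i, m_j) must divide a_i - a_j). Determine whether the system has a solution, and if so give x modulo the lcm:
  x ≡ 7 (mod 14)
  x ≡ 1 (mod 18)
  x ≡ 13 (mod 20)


Moduli 14, 18, 20 are not pairwise coprime, so CRT works modulo lcm(m_i) when all pairwise compatibility conditions hold.
Pairwise compatibility: gcd(m_i, m_j) must divide a_i - a_j for every pair.
Merge one congruence at a time:
  Start: x ≡ 7 (mod 14).
  Combine with x ≡ 1 (mod 18): gcd(14, 18) = 2; 1 - 7 = -6, which IS divisible by 2, so compatible.
    Write x = 7 + 14·t and substitute into x ≡ 1 (mod 18): 14·t ≡ 1 − 7 = -6 (mod 18).
    Divide the congruence (and modulus) by g = 2: 7·t ≡ -3 (mod 9).
    Reduce coefficients mod 9: 7·t ≡ 6 (mod 9).
    The inverse of 7 mod 9 is 4 (since 7·4 = 28 = 3·9 + 1), so t ≡ 4·6 = 24 ≡ 6 (mod 9).
    Then x = 7 + 14·6 = 91, valid modulo lcm(14, 18) = 126: x ≡ 91 (mod 126).
  Combine with x ≡ 13 (mod 20): gcd(126, 20) = 2; 13 - 91 = -78, which IS divisible by 2, so compatible.
    Write x = 91 + 126·t and substitute into x ≡ 13 (mod 20): 126·t ≡ 13 − 91 = -78 (mod 20).
    Divide the congruence (and modulus) by g = 2: 63·t ≡ -39 (mod 10).
    Reduce coefficients mod 10: 3·t ≡ 1 (mod 10).
    The inverse of 3 mod 10 is 7 (since 3·7 = 21 = 2·10 + 1), so t ≡ 7·1 = 7 ≡ 7 (mod 10).
    Then x = 91 + 126·7 = 973, valid modulo lcm(126, 20) = 1260: x ≡ 973 (mod 1260).
Verify: 973 mod 14 = 7, 973 mod 18 = 1, 973 mod 20 = 13.

x ≡ 973 (mod 1260).


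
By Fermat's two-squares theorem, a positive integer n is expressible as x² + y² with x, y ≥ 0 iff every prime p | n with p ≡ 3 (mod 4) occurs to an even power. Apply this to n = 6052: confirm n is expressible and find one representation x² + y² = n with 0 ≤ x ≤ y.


Step 1: Factor n = 6052 = 2^2 · 17 · 89.
Step 2: Check the mod-4 condition on each prime factor: 2 = 2 (special); 17 ≡ 1 (mod 4), exponent 1; 89 ≡ 1 (mod 4), exponent 1.
All primes ≡ 3 (mod 4) appear to even exponent (or don't appear), so by the two-squares theorem n IS expressible as a sum of two squares.
Step 3: Build a representation. Group n = k² · m with k = 2 and m = 17 · 89 = 1513 (a product of primes ≡ 1 (mod 4)); a representation of m scales to one of n via (k·x)² + (k·y)² = k²(x² + y²). Each prime p ≡ 1 (mod 4) is itself a sum of two squares; find a² by testing p − a² for a perfect square:
  17: 17 − 1² = 16 = 4² ⇒ 17 = 1² + 4².
  89: 89 − 1² = 88, 89 − 2² = 85, 89 − 3² = 80, 89 − 4² = 73, 89 − 5² = 64 = 8² ⇒ 89 = 5² + 8².
  Combine using the Brahmagupta–Fibonacci identity (a² + b²)(c² + d²) = (ac − bd)² + (ad + bc)² = (ac + bd)² + (ad − bc)²:
  17 · 89 = 1513: from (1² + 4²)(5² + 8²), take (1·5 − 4·8, 1·8 + 4·5) = (5 − 32, 8 + 20) = (-27, 28); dropping signs (only squares matter) gives (27, 28); check 27² + 28² = 729 + 784 = 1513 ✓.
  Scale by k = 2: (2·27, 2·28) = (54, 56).
Step 4: Order so x ≤ y and verify: 54² + 56² = 2916 + 3136 = 6052 = n. ✓

n = 6052 = 54² + 56² (one valid representation with x ≤ y).


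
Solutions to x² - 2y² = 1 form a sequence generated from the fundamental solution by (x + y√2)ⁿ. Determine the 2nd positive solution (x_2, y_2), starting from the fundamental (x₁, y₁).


Step 1: Find the fundamental solution (x₁, y₁) of x² - 2y² = 1.
  Expand √2 as a continued fraction. a₀ = ⌊√2⌋ = 1; iterate m_{k+1} = d_k·a_k − m_k, d_{k+1} = (2 − m_{k+1}²)/d_k, a_{k+1} = ⌊(a₀ + m_{k+1})/d_{k+1}⌋ (starting m₀ = 0, d₀ = 1), with convergents p_k = a_k·p_{k-1} + p_{k-2}, q_k = a_k·q_{k-1} + q_{k-2} (p₋₁ = 1, q₋₁ = 0):
  k = 0: a₀ = 1; p₀/q₀ = 1/1; p₀² − 2·q₀² = 1 − 2 = -1.
  k = 1: m = 1, d = 1, a = ⌊(1 + 1)/1⌋ = 2; p/q = (2·1 + 1)/(2·1 + 0) = 3/2; p² − 2·q² = 9 − 8 = 1.
  The first convergent with p² − 2·q² = 1 gives the fundamental solution (x₁, y₁) = (3, 2).
Step 2: Apply the recurrence (x_{n+1}, y_{n+1}) = (x₁x_n + 2y₁y_n, x₁y_n + y₁x_n) repeatedly.
  From (x_1, y_1) = (3, 2): x_2 = 3·3 + 2·2·2 = 17; y_2 = 3·2 + 2·3 = 12.
Step 3: Verify x_2² - 2·y_2² = 289 - 288 = 1 (should be 1). ✓

(x_1, y_1) = (3, 2); (x_2, y_2) = (17, 12).


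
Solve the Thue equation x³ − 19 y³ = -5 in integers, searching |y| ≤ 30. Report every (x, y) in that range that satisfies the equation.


The equation is x³ - 19y³ = -5. For fixed y, x³ = 19·y³ − 5, so a solution requires the RHS to be a perfect cube.
Strategy: iterate y from -30 to 30, compute RHS = 19·y³ − 5, and check whether it is a (positive or negative) perfect cube.
Check small values of y:
  y = 0: RHS = -5 is not a perfect cube.
  y = 1: RHS = 14 is not a perfect cube.
  y = -1: RHS = -24 is not a perfect cube.
  y = 2: RHS = 147 is not a perfect cube.
  y = -2: RHS = -157 is not a perfect cube.
  y = 3: RHS = 508 is not a perfect cube.
  y = -3: RHS = -518 is not a perfect cube.
Continuing the search up to |y| = 30 finds no solutions either.
No (x, y) in the scanned range satisfies the equation.

No integer solutions with |y| ≤ 30.


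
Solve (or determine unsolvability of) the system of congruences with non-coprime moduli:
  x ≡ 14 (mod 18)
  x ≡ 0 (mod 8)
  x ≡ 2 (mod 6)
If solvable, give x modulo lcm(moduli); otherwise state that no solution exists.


Moduli 18, 8, 6 are not pairwise coprime, so CRT works modulo lcm(m_i) when all pairwise compatibility conditions hold.
Pairwise compatibility: gcd(m_i, m_j) must divide a_i - a_j for every pair.
Merge one congruence at a time:
  Start: x ≡ 14 (mod 18).
  Combine with x ≡ 0 (mod 8): gcd(18, 8) = 2; 0 - 14 = -14, which IS divisible by 2, so compatible.
    Write x = 14 + 18·t and substitute into x ≡ 0 (mod 8): 18·t ≡ 0 − 14 = -14 (mod 8).
    Divide the congruence (and modulus) by g = 2: 9·t ≡ -7 (mod 4).
    Reduce coefficients mod 4: 1·t ≡ 1 (mod 4).
    So t ≡ 1 (mod 4).
    Then x = 14 + 18·1 = 32, valid modulo lcm(18, 8) = 72: x ≡ 32 (mod 72).
  Combine with x ≡ 2 (mod 6): gcd(72, 6) = 6; 2 - 32 = -30, which IS divisible by 6, so compatible.
    Write x = 32 + 72·t and substitute into x ≡ 2 (mod 6): 72·t ≡ 2 − 32 = -30 (mod 6).
    Divide the congruence (and modulus) by g = 6: 12·t ≡ -5 (mod 1).
    Modulo 1 every t works; take t = 0.
    Then x = 32 + 72·0 = 32, valid modulo lcm(72, 6) = 72: x ≡ 32 (mod 72).
Verify: 32 mod 18 = 14, 32 mod 8 = 0, 32 mod 6 = 2.

x ≡ 32 (mod 72).


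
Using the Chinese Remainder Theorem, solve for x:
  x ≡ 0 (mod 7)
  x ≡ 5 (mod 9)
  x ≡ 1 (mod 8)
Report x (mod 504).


Moduli 7, 9, 8 are pairwise coprime; by CRT there is a unique solution modulo M = 7 · 9 · 8 = 504.
Solve pairwise, accumulating the modulus:
  Start with x ≡ 0 (mod 7).
  Combine with x ≡ 5 (mod 9): since gcd(7, 9) = 1, we get a unique residue mod 63.
    Write x = 0 + 7·t and substitute into x ≡ 5 (mod 9): 7·t ≡ 5 − 0 = 5 (mod 9).
    The inverse of 7 mod 9 is 4 (since 7·4 = 28 = 3·9 + 1), so t ≡ 4·5 = 20 ≡ 2 (mod 9).
    Then x = 0 + 7·2 = 14, valid modulo lcm(7, 9) = 63: x ≡ 14 (mod 63).
  Combine with x ≡ 1 (mod 8): since gcd(63, 8) = 1, we get a unique residue mod 504.
    Write x = 14 + 63·t and substitute into x ≡ 1 (mod 8): 63·t ≡ 1 − 14 = -13 (mod 8).
    Reduce coefficients mod 8: 7·t ≡ 3 (mod 8).
    The inverse of 7 mod 8 is 7 (since 7·7 = 49 = 6·8 + 1), so t ≡ 7·3 = 21 ≡ 5 (mod 8).
    Then x = 14 + 63·5 = 329, valid modulo lcm(63, 8) = 504: x ≡ 329 (mod 504).
Verify: 329 mod 7 = 0 ✓, 329 mod 9 = 5 ✓, 329 mod 8 = 1 ✓.

x ≡ 329 (mod 504).


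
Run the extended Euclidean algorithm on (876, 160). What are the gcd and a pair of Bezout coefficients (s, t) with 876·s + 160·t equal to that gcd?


Euclidean algorithm on (876, 160) — divide until remainder is 0:
  876 = 5 · 160 + 76
  160 = 2 · 76 + 8
  76 = 9 · 8 + 4
  8 = 2 · 4 + 0
gcd(876, 160) = 4.
Track Bezout coefficients alongside the remainders: start with r₀ = 876 = a·1 + b·0 (s = 1, t = 0) and r₁ = 160 = a·0 + b·1 (s = 0, t = 1); each new remainder r_{k+1} = r_{k-1} − q_k·r_k inherits s_{k+1} = s_{k-1} − q_k·s_k, t_{k+1} = t_{k-1} − q_k·t_k, so r_k = a·s_k + b·t_k at every step:
  q = 5: r = 76, s = 1 − 5·0 = 1, t = 0 − 5·1 = -5  (check: 876·1 + 160·(-5) = 76)
  q = 2: r = 8, s = 0 − 2·1 = -2, t = 1 − 2·(-5) = 11  (check: 876·(-2) + 160·11 = 8)
  q = 9: r = 4, s = 1 − 9·(-2) = 19, t = -5 − 9·11 = -104  (check: 876·19 + 160·(-104) = 4)
The row with r = 4 (the gcd) gives the Bezout coefficients s = 19, t = -104.
Result: 876 · (19) + 160 · (-104) = 4.

gcd(876, 160) = 4; s = 19, t = -104 (check: 876·19 + 160·(-104) = 4).


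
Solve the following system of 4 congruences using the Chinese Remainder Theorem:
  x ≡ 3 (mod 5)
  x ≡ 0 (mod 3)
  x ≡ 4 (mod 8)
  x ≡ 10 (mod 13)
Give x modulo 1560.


Product of moduli M = 5 · 3 · 8 · 13 = 1560.
Merge one congruence at a time:
  Start: x ≡ 3 (mod 5).
  Combine with x ≡ 0 (mod 3); new modulus lcm = 15.
    Write x = 3 + 5·t and substitute into x ≡ 0 (mod 3): 5·t ≡ 0 − 3 = -3 (mod 3).
    Reduce coefficients mod 3: 2·t ≡ 0 (mod 3).
    The inverse of 2 mod 3 is 2 (since 2·2 = 4 = 1·3 + 1), so t ≡ 2·0 = 0 ≡ 0 (mod 3).
    Then x = 3 + 5·0 = 3, valid modulo lcm(5, 3) = 15: x ≡ 3 (mod 15).
  Combine with x ≡ 4 (mod 8); new modulus lcm = 120.
    Write x = 3 + 15·t and substitute into x ≡ 4 (mod 8): 15·t ≡ 4 − 3 = 1 (mod 8).
    Reduce coefficients mod 8: 7·t ≡ 1 (mod 8).
    The inverse of 7 mod 8 is 7 (since 7·7 = 49 = 6·8 + 1), so t ≡ 7·1 = 7 ≡ 7 (mod 8).
    Then x = 3 + 15·7 = 108, valid modulo lcm(15, 8) = 120: x ≡ 108 (mod 120).
  Combine with x ≡ 10 (mod 13); new modulus lcm = 1560.
    Write x = 108 + 120·t and substitute into x ≡ 10 (mod 13): 120·t ≡ 10 − 108 = -98 (mod 13).
    Reduce coefficients mod 13: 3·t ≡ 6 (mod 13).
    The inverse of 3 mod 13 is 9 (since 3·9 = 27 = 2·13 + 1), so t ≡ 9·6 = 54 ≡ 2 (mod 13).
    Then x = 108 + 120·2 = 348, valid modulo lcm(120, 13) = 1560: x ≡ 348 (mod 1560).
Verify against each original: 348 mod 5 = 3, 348 mod 3 = 0, 348 mod 8 = 4, 348 mod 13 = 10.

x ≡ 348 (mod 1560).


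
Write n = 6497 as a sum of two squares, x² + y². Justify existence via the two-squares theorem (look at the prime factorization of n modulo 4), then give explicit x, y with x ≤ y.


Step 1: Factor n = 6497 = 73 · 89.
Step 2: Check the mod-4 condition on each prime factor: 73 ≡ 1 (mod 4), exponent 1; 89 ≡ 1 (mod 4), exponent 1.
All primes ≡ 3 (mod 4) appear to even exponent (or don't appear), so by the two-squares theorem n IS expressible as a sum of two squares.
Step 3: Build a representation. Here n = 73 · 89 is a product of primes ≡ 1 (mod 4). Each prime p ≡ 1 (mod 4) is itself a sum of two squares; find a² by testing p − a² for a perfect square:
  73: 73 − 1² = 72, 73 − 2² = 69, 73 − 3² = 64 = 8² ⇒ 73 = 3² + 8².
  89: 89 − 1² = 88, 89 − 2² = 85, 89 − 3² = 80, 89 − 4² = 73, 89 − 5² = 64 = 8² ⇒ 89 = 5² + 8².
  Combine using the Brahmagupta–Fibonacci identity (a² + b²)(c² + d²) = (ac − bd)² + (ad + bc)² = (ac + bd)² + (ad − bc)²:
  73 · 89 = 6497: from (3² + 8²)(5² + 8²), take (3·5 − 8·8, 3·8 + 8·5) = (15 − 64, 24 + 40) = (-49, 64); dropping signs (only squares matter) gives (49, 64); check 49² + 64² = 2401 + 4096 = 6497 ✓.
Step 4: Order so x ≤ y and verify: 49² + 64² = 2401 + 4096 = 6497 = n. ✓

n = 6497 = 49² + 64² (one valid representation with x ≤ y).
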